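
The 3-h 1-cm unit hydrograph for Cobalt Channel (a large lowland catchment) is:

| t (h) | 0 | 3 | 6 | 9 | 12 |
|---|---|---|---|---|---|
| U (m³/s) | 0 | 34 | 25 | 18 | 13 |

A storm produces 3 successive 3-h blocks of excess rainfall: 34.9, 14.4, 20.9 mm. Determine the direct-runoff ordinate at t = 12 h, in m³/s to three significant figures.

By discrete convolution, Q_j = Σ (P_i / 10 mm) · U_{j−i}.
At t = 12 h (j=4): Q = (34.9/10)·13 + (14.4/10)·18 + (20.9/10)·25 = 124 m³/s.

Q ≈ 124 m³/s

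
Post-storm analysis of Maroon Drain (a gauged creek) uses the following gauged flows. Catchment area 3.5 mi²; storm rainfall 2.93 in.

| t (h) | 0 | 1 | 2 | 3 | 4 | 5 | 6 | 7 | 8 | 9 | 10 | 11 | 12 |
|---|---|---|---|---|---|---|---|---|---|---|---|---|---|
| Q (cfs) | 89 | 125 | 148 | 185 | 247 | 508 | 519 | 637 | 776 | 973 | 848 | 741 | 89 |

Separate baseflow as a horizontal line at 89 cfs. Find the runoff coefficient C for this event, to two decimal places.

C ≈ 0.71

ΣQ_DR = 4728 cfs; V = ΣQ_DR·Δt = 1.702 × 10^7 ft³.
Runoff depth d = V / A = 2.093 in.
C = d / P = 2.093 / 2.93 = 0.71.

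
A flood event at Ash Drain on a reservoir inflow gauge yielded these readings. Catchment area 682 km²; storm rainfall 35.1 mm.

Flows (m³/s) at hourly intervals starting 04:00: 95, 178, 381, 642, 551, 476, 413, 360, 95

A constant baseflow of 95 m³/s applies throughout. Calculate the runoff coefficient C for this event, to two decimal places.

ΣQ_DR = 2336 m³/s; V = ΣQ_DR·Δt = 8.410 × 10^6 m³.
Runoff depth d = V / A = 12.33 mm.
C = d / P = 12.33 / 35.1 = 0.35.

C ≈ 0.35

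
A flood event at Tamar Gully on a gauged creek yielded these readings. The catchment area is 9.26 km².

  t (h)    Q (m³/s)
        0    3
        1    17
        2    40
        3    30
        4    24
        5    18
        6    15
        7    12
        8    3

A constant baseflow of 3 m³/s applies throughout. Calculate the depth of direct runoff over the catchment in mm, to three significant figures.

d ≈ 52.5 mm

Direct runoff: 0.0, 14.0, 37.0, 27.0, 21.0, 15.0, 12.0, 9.0, 0.0 m³/s; ΣQ_DR = 135.0 m³/s.
V = ΣQ_DR · Δt = 135.0 × 3600 s = 4.860 × 10^5 m³.
Over A = 9.26 km², depth = V / A = 52.5 mm.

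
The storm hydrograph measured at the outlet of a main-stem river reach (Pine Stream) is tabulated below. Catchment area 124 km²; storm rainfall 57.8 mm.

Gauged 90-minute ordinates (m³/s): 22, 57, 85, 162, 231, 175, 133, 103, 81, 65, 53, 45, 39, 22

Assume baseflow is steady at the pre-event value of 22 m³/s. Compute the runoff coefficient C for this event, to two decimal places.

ΣQ_DR = 965.0 m³/s; V = ΣQ_DR·Δt = 5.211 × 10^6 m³.
Runoff depth d = V / A = 42.02 mm.
C = d / P = 42.02 / 57.8 = 0.73.

C ≈ 0.73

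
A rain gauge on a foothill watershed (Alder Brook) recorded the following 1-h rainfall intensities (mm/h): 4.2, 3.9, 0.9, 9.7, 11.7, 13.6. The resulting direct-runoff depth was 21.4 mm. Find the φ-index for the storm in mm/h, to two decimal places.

Only the 3 blocks with intensity above φ contribute runoff: 9.7, 11.7, 13.6 mm/h.
Σ(I−φ)·Δt = d  ⇒  (9.7+11.7+13.6 − 3φ)·1 = 21.4
φ = (35.00 − 21.4/1) / 3 = 4.53 mm/h.

φ ≈ 4.53 mm/h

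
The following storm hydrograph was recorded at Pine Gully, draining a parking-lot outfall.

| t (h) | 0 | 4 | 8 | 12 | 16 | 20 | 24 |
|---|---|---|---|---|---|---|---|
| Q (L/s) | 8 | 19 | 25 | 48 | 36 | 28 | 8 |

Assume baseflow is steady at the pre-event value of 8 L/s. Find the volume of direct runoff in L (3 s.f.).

Direct-runoff ordinates (Q − Q_b): 0.0, 11.0, 17.0, 40.0, 28.0, 20.0, 0.0 L/s.
ΣQ_DR = 116.0 L/s.
With Δt = 4 h = 14400 s, V = ΣQ_DR · Δt = 116.0 × 14400 = 1.67 × 10^6 L.

V ≈ 1.67 × 10^6 L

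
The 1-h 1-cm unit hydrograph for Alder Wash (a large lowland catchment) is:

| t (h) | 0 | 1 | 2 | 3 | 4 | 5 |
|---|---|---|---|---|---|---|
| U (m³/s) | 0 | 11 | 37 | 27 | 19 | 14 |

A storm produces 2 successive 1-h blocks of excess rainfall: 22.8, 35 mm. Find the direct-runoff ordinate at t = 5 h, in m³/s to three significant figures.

By discrete convolution, Q_j = Σ (P_i / 10 mm) · U_{j−i}.
At t = 5 h (j=5): Q = (22.8/10)·14 + (35/10)·19 = 98.4 m³/s.

Q ≈ 98.4 m³/s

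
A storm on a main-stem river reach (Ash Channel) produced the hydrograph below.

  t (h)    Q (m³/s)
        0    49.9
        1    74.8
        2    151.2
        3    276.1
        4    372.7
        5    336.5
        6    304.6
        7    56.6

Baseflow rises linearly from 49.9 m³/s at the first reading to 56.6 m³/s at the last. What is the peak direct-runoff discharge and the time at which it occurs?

Q_p = 318.97 m³/s at t = 4 h

Subtracting baseflow gives direct-runoff ordinates: 0.00, 23.94, 99.39, 223.33, 318.97, 281.81, 248.96, 0.00 m³/s.
The maximum is 318.97 m³/s, occurring at the reading for t = 4 h.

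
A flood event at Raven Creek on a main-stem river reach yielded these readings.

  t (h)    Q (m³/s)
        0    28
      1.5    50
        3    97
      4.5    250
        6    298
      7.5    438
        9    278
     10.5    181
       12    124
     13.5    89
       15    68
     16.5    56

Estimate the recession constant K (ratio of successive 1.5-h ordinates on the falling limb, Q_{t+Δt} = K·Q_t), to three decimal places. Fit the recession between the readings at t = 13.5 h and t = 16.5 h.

K ≈ 0.793

Using the recession-limb readings at t = 13.5 h and t = 16.5 h: Q falls from 89 to 56 m³/s over 2 intervals.
K = (Q₂/Q₁)^(1/2) = (56/89)^(1/2) = 0.793.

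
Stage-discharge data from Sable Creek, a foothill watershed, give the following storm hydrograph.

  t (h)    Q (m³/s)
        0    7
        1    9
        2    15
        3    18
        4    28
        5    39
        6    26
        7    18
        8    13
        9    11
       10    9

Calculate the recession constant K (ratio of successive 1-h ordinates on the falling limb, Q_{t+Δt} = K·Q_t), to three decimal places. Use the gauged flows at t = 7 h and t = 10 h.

K ≈ 0.794

Using the recession-limb readings at t = 7 h and t = 10 h: Q falls from 18 to 9 m³/s over 3 intervals.
K = (Q₂/Q₁)^(1/3) = (9/18)^(1/3) = 0.794.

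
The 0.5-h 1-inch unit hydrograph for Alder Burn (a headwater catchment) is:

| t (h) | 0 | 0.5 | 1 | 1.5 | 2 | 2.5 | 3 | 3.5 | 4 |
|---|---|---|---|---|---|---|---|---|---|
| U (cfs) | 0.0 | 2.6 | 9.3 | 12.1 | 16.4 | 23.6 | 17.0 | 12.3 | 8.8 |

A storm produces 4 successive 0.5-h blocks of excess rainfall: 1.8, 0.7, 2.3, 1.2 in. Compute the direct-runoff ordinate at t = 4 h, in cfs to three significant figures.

Q ≈ 91.9 cfs

By discrete convolution, Q_j = Σ (P_i / 1 in) · U_{j−i}.
At t = 4 h (j=8): Q = (1.8/1)·8.8 + (0.7/1)·12.3 + (2.3/1)·17.0 + (1.2/1)·23.6 = 91.9 cfs.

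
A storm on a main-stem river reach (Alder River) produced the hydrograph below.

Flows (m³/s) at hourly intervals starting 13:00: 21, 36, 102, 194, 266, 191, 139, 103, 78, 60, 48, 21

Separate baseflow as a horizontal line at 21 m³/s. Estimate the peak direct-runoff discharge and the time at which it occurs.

Q_p = 245.0 m³/s at t = 17:00

Subtracting baseflow gives direct-runoff ordinates: 0.0, 15.0, 81.0, 173.0, 245.0, 170.0, 118.0, 82.0, 57.0, 39.0, 27.0, 0.0 m³/s.
The maximum is 245.0 m³/s, occurring at the reading for t = 17:00.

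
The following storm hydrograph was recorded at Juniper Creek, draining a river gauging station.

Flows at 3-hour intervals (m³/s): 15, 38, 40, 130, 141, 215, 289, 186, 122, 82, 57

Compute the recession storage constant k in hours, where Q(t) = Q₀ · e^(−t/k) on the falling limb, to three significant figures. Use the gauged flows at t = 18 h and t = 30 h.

k ≈ 7.39 h

On the falling limb, Q drops from 289 to 57 m³/s between t = 18 h and t = 30 h (Δt = 12 h).
k = −Δt / ln(Q₂/Q₁) = −12 / ln(57/289) = 7.39 h.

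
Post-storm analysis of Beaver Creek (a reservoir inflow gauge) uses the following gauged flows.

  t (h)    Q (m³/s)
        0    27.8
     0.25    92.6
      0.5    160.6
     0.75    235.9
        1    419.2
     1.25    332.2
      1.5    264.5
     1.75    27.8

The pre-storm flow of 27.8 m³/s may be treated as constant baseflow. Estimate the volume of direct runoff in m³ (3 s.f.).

V ≈ 1.20 × 10^6 m³

Direct-runoff ordinates (Q − Q_b): 0.0, 64.8, 132.8, 208.1, 391.4, 304.4, 236.7, 0.0 m³/s.
ΣQ_DR = 1338 m³/s.
With Δt = 0.25 h = 900 s, V = ΣQ_DR · Δt = 1338 × 900 = 1.20 × 10^6 m³.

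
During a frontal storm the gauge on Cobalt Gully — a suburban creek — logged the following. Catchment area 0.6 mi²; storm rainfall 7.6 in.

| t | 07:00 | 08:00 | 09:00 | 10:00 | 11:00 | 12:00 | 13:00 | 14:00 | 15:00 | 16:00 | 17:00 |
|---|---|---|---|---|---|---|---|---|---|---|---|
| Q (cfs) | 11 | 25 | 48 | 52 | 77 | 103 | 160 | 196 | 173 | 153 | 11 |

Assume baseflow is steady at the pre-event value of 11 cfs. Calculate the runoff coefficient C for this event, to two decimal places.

ΣQ_DR = 888.0 cfs; V = ΣQ_DR·Δt = 3.197 × 10^6 ft³.
Runoff depth d = V / A = 2.293 in.
C = d / P = 2.293 / 7.6 = 0.30.

C ≈ 0.30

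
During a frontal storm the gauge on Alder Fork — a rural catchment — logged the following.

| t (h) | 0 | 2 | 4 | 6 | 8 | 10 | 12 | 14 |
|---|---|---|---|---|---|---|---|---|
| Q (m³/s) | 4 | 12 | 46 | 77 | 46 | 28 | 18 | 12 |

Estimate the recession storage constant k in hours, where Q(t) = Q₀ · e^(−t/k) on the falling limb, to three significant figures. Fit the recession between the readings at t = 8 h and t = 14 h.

k ≈ 4.47 h

On the falling limb, Q drops from 46 to 12 m³/s between t = 8 h and t = 14 h (Δt = 6 h).
k = −Δt / ln(Q₂/Q₁) = −6 / ln(12/46) = 4.47 h.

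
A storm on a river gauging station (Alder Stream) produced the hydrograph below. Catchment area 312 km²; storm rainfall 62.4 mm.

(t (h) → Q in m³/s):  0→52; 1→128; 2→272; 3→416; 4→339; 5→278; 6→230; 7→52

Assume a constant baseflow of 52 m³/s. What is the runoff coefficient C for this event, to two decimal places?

ΣQ_DR = 1351 m³/s; V = ΣQ_DR·Δt = 4.864 × 10^6 m³.
Runoff depth d = V / A = 15.59 mm.
C = d / P = 15.59 / 62.4 = 0.25.

C ≈ 0.25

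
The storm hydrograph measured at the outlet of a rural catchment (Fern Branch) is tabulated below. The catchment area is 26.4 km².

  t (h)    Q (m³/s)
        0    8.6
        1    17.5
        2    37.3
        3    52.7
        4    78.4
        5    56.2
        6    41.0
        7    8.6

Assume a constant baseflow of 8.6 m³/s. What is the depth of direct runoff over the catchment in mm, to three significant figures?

d ≈ 31.6 mm

Direct runoff: 0.0, 8.9, 28.7, 44.1, 69.8, 47.6, 32.4, 0.0 m³/s; ΣQ_DR = 231.5 m³/s.
V = ΣQ_DR · Δt = 231.5 × 3600 s = 8.334 × 10^5 m³.
Over A = 26.4 km², depth = V / A = 31.6 mm.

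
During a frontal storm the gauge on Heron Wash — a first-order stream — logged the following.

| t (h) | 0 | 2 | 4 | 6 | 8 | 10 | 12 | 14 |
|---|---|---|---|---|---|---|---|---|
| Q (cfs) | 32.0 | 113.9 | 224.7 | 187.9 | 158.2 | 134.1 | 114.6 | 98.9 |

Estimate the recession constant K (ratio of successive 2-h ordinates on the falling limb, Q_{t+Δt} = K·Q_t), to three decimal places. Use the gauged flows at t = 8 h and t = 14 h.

Using the recession-limb readings at t = 8 h and t = 14 h: Q falls from 158.2 to 98.9 cfs over 3 intervals.
K = (Q₂/Q₁)^(1/3) = (98.9/158.2)^(1/3) = 0.855.

K ≈ 0.855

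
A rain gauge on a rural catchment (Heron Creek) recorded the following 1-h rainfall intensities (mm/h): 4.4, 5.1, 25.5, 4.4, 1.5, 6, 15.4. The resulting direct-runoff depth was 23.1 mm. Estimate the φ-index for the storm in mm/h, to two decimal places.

Only the 2 blocks with intensity above φ contribute runoff: 25.5, 15.4 mm/h.
Σ(I−φ)·Δt = d  ⇒  (25.5+15.4 − 2φ)·1 = 23.1
φ = (40.90 − 23.1/1) / 2 = 8.90 mm/h.

φ ≈ 8.90 mm/h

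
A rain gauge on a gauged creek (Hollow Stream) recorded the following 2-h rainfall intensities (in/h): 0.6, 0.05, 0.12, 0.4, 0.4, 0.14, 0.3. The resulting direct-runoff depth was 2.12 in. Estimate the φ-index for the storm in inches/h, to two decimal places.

φ ≈ 0.16 in/h

Only the 4 blocks with intensity above φ contribute runoff: 0.6, 0.4, 0.4, 0.3 in/h.
Σ(I−φ)·Δt = d  ⇒  (0.6+0.4+0.4+0.3 − 4φ)·2 = 2.12
φ = (1.700 − 2.12/2) / 4 = 0.16 in/h.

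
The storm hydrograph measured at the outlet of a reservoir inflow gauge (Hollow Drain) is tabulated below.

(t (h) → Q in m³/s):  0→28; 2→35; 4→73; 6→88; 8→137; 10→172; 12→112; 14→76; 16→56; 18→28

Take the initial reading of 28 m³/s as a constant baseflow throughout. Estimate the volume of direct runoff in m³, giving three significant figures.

Direct-runoff ordinates (Q − Q_b): 0.0, 7.0, 45.0, 60.0, 109.0, 144.0, 84.0, 48.0, 28.0, 0.0 m³/s.
ΣQ_DR = 525.0 m³/s.
With Δt = 2 h = 7200 s, V = ΣQ_DR · Δt = 525.0 × 7200 = 3.78 × 10^6 m³.

V ≈ 3.78 × 10^6 m³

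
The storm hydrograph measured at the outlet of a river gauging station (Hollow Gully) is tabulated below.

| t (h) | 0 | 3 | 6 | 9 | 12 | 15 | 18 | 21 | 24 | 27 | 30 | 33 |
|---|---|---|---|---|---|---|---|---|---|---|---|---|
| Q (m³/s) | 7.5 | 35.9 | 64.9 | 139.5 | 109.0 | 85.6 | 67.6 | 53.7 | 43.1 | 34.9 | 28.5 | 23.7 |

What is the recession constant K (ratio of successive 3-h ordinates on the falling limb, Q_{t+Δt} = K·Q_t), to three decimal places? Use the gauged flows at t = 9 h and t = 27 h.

K ≈ 0.794

Using the recession-limb readings at t = 9 h and t = 27 h: Q falls from 139.5 to 34.9 m³/s over 6 intervals.
K = (Q₂/Q₁)^(1/6) = (34.9/139.5)^(1/6) = 0.794.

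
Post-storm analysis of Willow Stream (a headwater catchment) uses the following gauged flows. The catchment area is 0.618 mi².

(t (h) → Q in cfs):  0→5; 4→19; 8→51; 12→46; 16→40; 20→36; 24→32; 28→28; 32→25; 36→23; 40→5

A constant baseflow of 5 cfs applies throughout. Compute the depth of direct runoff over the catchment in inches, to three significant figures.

Direct runoff: 0.0, 14.0, 46.0, 41.0, 35.0, 31.0, 27.0, 23.0, 20.0, 18.0, 0.0 cfs; ΣQ_DR = 255.0 cfs.
V = ΣQ_DR · Δt = 255.0 × 14400 s = 3.672 × 10^6 ft³.
Over A = 0.618 mi², depth = V / A = 2.56 in.

d ≈ 2.56 in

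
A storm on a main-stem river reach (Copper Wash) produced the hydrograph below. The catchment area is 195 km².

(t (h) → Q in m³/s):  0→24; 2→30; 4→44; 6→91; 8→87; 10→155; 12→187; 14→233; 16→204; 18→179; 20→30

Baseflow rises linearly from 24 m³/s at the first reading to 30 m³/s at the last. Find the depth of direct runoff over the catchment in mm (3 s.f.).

d ≈ 35.7 mm

Direct runoff: 0.00, 5.40, 18.80, 65.20, 60.60, 128.00, 159.40, 204.80, 175.20, 149.60, 0.00 m³/s; ΣQ_DR = 967.0 m³/s.
V = ΣQ_DR · Δt = 967.0 × 7200 s = 6.962 × 10^6 m³.
Over A = 195 km², depth = V / A = 35.7 mm.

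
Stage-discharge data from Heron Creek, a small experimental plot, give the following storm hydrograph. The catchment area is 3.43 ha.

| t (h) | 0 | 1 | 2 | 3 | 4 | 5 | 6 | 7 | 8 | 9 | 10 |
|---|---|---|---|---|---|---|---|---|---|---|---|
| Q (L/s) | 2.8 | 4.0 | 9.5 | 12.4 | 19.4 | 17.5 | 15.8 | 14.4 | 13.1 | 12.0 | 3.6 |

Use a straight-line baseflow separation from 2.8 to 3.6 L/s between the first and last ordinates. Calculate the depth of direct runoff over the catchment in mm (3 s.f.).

Direct runoff: 0.00, 1.12, 6.54, 9.36, 16.28, 14.30, 12.52, 11.04, 9.66, 8.48, 0.00 L/s; ΣQ_DR = 89.30 L/s.
V = ΣQ_DR · Δt = 89.30 × 3600 s = 3.215 × 10^5 L.
Over A = 3.43 ha, depth = V / A = 9.37 mm.

d ≈ 9.37 mm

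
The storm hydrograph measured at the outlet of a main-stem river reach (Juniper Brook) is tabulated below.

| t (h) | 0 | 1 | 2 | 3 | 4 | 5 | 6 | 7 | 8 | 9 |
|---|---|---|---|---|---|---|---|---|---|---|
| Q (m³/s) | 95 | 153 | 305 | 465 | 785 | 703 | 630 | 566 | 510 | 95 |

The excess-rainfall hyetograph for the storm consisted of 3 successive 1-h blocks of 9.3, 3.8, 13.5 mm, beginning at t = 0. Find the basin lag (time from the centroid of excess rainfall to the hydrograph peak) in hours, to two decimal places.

t_L ≈ 2.34 h

Centroid of excess rainfall: t_c = Σ P_i·t̄_i / ΣP_i = 1.6579 h (block centres at 0.5, 1.5, 2.5 h).
Hydrograph peak occurs at t = 4 h, so basin lag t_L = 4 − 1.6579 = 2.34 h.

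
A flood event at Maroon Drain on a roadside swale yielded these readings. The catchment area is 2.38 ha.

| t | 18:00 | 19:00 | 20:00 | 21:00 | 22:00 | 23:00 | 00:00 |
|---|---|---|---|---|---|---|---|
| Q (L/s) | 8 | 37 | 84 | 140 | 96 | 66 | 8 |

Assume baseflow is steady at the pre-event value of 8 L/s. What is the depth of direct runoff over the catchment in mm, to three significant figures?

Direct runoff: 0.0, 29.0, 76.0, 132.0, 88.0, 58.0, 0.0 L/s; ΣQ_DR = 383.0 L/s.
V = ΣQ_DR · Δt = 383.0 × 3600 s = 1.379 × 10^6 L.
Over A = 2.38 ha, depth = V / A = 57.9 mm.

d ≈ 57.9 mm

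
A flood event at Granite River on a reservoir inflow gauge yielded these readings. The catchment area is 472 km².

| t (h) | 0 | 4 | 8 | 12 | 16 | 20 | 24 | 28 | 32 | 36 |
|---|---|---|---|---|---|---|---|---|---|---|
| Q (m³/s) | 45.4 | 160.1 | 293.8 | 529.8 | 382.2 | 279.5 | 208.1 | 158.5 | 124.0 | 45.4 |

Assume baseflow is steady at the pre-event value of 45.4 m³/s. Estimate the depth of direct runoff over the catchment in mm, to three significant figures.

d ≈ 54.1 mm

Direct runoff: 0.0, 114.7, 248.4, 484.4, 336.8, 234.1, 162.7, 113.1, 78.6, 0.0 m³/s; ΣQ_DR = 1773 m³/s.
V = ΣQ_DR · Δt = 1773 × 14400 s = 2.553 × 10^7 m³.
Over A = 472 km², depth = V / A = 54.1 mm.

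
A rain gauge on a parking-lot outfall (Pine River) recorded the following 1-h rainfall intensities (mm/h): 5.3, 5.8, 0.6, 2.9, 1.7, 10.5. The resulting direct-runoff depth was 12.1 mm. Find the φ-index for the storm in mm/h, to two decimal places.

φ ≈ 3.17 mm/h

Only the 3 blocks with intensity above φ contribute runoff: 5.3, 5.8, 10.5 mm/h.
Σ(I−φ)·Δt = d  ⇒  (5.3+5.8+10.5 − 3φ)·1 = 12.1
φ = (21.60 − 12.1/1) / 3 = 3.17 mm/h.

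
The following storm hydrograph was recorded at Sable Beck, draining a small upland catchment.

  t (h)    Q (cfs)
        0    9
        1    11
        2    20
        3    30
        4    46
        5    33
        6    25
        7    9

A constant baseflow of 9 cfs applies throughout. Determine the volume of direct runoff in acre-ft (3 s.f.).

V ≈ 9.17 acre-ft

Direct-runoff ordinates (Q − Q_b): 0.0, 2.0, 11.0, 21.0, 37.0, 24.0, 16.0, 0.0 cfs.
ΣQ_DR = 111.0 cfs.
With Δt = 1 h = 3600 s, V = ΣQ_DR · Δt = 111.0 × 3600 = 4.00 × 10^5 ft³ = 9.17 acre-ft.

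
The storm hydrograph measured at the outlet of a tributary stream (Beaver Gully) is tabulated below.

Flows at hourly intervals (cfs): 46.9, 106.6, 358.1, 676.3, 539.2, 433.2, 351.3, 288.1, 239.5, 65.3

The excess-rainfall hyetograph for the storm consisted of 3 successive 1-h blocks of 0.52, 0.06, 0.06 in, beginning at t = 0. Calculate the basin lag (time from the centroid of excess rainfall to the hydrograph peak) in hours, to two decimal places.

t_L ≈ 2.22 h

Centroid of excess rainfall: t_c = Σ P_i·t̄_i / ΣP_i = 0.7812 h (block centres at 0.5, 1.5, 2.5 h).
Hydrograph peak occurs at t = 3 h, so basin lag t_L = 3 − 0.7812 = 2.22 h.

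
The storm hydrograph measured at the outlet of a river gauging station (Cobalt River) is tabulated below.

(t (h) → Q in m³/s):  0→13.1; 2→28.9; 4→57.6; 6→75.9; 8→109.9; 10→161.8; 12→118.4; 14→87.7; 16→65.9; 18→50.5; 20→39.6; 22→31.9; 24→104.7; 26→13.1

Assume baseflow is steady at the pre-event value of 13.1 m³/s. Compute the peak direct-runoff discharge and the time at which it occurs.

Q_p = 148.7 m³/s at t = 10 h

Subtracting baseflow gives direct-runoff ordinates: 0.0, 15.8, 44.5, 62.8, 96.8, 148.7, 105.3, 74.6, 52.8, 37.4, 26.5, 18.8, 91.6, 0.0 m³/s.
The maximum is 148.7 m³/s, occurring at the reading for t = 10 h.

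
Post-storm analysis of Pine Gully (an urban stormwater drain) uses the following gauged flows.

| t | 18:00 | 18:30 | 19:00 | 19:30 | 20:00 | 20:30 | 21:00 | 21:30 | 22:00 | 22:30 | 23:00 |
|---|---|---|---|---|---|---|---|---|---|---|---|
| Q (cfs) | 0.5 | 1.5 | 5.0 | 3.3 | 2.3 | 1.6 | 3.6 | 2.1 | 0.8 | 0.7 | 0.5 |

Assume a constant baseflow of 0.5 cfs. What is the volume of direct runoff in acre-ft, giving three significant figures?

V ≈ 0.678 acre-ft

Direct-runoff ordinates (Q − Q_b): 0.0, 1.0, 4.5, 2.8, 1.8, 1.1, 3.1, 1.6, 0.3, 0.2, 0.0 cfs.
ΣQ_DR = 16.40 cfs.
With Δt = 0.5 h = 1800 s, V = ΣQ_DR · Δt = 16.40 × 1800 = 29500 ft³ = 0.678 acre-ft.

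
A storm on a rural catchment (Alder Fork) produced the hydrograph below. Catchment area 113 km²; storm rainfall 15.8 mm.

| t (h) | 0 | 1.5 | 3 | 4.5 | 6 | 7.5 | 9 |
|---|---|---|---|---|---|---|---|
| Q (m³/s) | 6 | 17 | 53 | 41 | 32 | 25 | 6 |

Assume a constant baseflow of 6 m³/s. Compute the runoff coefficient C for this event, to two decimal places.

ΣQ_DR = 138.0 m³/s; V = ΣQ_DR·Δt = 7.452 × 10^5 m³.
Runoff depth d = V / A = 6.595 mm.
C = d / P = 6.595 / 15.8 = 0.42.

C ≈ 0.42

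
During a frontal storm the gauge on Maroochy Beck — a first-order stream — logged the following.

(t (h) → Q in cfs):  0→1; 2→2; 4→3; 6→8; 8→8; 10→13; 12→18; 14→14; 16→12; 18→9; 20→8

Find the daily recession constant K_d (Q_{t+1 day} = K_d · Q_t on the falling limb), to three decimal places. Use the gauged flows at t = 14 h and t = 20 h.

K_d ≈ 0.107

Between t = 14 h and t = 20 h the flow falls from 14 to 8 cfs over 3×2 h = 6 h.
Per-interval ratio K = (8/14)^(1/3) = 0.8298; K_d = K^(24/2) = 0.107.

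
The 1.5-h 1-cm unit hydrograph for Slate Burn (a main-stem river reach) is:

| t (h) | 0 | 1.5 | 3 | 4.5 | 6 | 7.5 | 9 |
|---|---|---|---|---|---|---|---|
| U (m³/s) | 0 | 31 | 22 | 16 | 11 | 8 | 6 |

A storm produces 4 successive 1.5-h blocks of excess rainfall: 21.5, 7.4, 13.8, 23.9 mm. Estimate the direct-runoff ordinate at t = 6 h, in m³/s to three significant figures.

By discrete convolution, Q_j = Σ (P_i / 10 mm) · U_{j−i}.
At t = 6 h (j=4): Q = (21.5/10)·11 + (7.4/10)·16 + (13.8/10)·22 + (23.9/10)·31 = 140 m³/s.

Q ≈ 140 m³/s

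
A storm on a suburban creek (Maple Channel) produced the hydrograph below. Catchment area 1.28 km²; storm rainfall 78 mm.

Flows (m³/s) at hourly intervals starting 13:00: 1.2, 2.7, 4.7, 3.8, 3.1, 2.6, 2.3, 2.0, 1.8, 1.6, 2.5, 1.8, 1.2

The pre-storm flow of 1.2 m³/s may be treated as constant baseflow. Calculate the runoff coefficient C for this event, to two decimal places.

ΣQ_DR = 15.70 m³/s; V = ΣQ_DR·Δt = 56520 m³.
Runoff depth d = V / A = 44.16 mm.
C = d / P = 44.16 / 78 = 0.57.

C ≈ 0.57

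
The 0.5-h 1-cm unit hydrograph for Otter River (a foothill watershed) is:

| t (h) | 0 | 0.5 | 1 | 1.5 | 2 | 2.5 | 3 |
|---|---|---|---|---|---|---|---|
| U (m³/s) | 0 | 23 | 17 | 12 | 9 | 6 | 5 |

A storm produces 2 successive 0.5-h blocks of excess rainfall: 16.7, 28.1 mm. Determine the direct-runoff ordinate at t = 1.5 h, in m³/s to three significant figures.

By discrete convolution, Q_j = Σ (P_i / 10 mm) · U_{j−i}.
At t = 1.5 h (j=3): Q = (16.7/10)·12 + (28.1/10)·17 = 67.8 m³/s.

Q ≈ 67.8 m³/s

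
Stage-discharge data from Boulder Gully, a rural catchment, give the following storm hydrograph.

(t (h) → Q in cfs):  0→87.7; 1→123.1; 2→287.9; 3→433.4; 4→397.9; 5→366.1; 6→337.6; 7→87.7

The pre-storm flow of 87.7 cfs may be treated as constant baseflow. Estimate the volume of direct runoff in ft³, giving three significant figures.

Direct-runoff ordinates (Q − Q_b): 0.0, 35.4, 200.2, 345.7, 310.2, 278.4, 249.9, 0.0 cfs.
ΣQ_DR = 1420 cfs.
With Δt = 1 h = 3600 s, V = ΣQ_DR · Δt = 1420 × 3600 = 5.11 × 10^6 ft³.

V ≈ 5.11 × 10^6 ft³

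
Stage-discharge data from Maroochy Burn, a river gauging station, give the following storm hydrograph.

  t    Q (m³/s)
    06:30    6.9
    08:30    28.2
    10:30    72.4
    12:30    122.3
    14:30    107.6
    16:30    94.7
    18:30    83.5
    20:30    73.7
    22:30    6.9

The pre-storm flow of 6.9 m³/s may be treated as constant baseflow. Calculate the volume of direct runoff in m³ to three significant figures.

V ≈ 3.85 × 10^6 m³

Direct-runoff ordinates (Q − Q_b): 0.0, 21.3, 65.5, 115.4, 100.7, 87.8, 76.6, 66.8, 0.0 m³/s.
ΣQ_DR = 534.1 m³/s.
With Δt = 2 h = 7200 s, V = ΣQ_DR · Δt = 534.1 × 7200 = 3.85 × 10^6 m³.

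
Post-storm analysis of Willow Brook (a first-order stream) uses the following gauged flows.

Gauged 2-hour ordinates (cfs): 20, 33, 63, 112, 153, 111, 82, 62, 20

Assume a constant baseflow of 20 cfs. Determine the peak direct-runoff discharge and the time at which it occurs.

Subtracting baseflow gives direct-runoff ordinates: 0.0, 13.0, 43.0, 92.0, 133.0, 91.0, 62.0, 42.0, 0.0 cfs.
The maximum is 133.0 cfs, occurring at the reading for t = 8 h.

Q_p = 133.0 cfs at t = 8 h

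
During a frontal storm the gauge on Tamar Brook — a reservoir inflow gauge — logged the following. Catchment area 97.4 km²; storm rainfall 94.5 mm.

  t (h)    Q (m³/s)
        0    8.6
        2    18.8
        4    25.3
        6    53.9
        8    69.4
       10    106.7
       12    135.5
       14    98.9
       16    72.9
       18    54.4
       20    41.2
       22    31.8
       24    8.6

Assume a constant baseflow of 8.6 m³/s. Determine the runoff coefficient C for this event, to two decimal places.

C ≈ 0.48

ΣQ_DR = 614.2 m³/s; V = ΣQ_DR·Δt = 4.422 × 10^6 m³.
Runoff depth d = V / A = 45.40 mm.
C = d / P = 45.40 / 94.5 = 0.48.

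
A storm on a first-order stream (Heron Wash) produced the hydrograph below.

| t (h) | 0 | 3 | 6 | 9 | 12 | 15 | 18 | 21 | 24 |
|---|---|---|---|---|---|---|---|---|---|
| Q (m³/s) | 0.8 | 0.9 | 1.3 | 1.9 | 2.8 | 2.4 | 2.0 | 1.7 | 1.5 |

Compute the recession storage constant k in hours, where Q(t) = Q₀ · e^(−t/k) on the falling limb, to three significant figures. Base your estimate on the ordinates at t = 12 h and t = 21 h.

k ≈ 18.0 h

On the falling limb, Q drops from 2.8 to 1.7 m³/s between t = 12 h and t = 21 h (Δt = 9 h).
k = −Δt / ln(Q₂/Q₁) = −9 / ln(1.7/2.8) = 18.0 h.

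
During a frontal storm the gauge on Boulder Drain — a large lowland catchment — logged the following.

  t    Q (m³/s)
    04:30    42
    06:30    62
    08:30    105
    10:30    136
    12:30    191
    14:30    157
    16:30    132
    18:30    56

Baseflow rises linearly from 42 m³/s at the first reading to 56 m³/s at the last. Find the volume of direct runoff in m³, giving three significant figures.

Direct-runoff ordinates (Q − Q_b): 0.00, 18.00, 59.00, 88.00, 141.00, 105.00, 78.00, 0.00 m³/s.
ΣQ_DR = 489.0 m³/s.
With Δt = 2 h = 7200 s, V = ΣQ_DR · Δt = 489.0 × 7200 = 3.52 × 10^6 m³.

V ≈ 3.52 × 10^6 m³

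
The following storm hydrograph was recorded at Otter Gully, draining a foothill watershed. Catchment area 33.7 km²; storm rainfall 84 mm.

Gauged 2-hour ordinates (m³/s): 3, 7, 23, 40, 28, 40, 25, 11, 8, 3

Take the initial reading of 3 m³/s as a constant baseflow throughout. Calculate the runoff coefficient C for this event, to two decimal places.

C ≈ 0.40

ΣQ_DR = 158.0 m³/s; V = ΣQ_DR·Δt = 1.138 × 10^6 m³.
Runoff depth d = V / A = 33.76 mm.
C = d / P = 33.76 / 84 = 0.40.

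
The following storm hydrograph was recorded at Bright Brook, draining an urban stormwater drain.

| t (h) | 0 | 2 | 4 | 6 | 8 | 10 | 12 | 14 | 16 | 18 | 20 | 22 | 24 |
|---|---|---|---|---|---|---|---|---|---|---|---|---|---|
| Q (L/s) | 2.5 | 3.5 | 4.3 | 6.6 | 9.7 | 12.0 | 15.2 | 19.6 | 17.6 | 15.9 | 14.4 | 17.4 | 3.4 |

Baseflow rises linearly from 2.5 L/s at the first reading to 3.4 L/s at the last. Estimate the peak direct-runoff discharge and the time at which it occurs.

Q_p = 16.57 L/s at t = 14 h

Subtracting baseflow gives direct-runoff ordinates: 0.00, 0.93, 1.65, 3.88, 6.90, 9.12, 12.25, 16.57, 14.50, 12.72, 11.15, 14.07, 0.00 L/s.
The maximum is 16.57 L/s, occurring at the reading for t = 14 h.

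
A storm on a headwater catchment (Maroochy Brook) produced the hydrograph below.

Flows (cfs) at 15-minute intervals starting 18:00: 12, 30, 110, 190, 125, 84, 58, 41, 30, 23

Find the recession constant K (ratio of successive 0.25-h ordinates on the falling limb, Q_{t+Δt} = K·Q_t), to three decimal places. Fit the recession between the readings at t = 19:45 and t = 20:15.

Using the recession-limb readings at t = 19:45 and t = 20:15: Q falls from 41 to 23 cfs over 2 intervals.
K = (Q₂/Q₁)^(1/2) = (23/41)^(1/2) = 0.749.

K ≈ 0.749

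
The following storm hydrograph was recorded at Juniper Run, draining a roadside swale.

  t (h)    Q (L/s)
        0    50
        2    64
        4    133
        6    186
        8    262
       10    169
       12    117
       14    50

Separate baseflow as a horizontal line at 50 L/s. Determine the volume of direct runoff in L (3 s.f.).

Direct-runoff ordinates (Q − Q_b): 0.0, 14.0, 83.0, 136.0, 212.0, 119.0, 67.0, 0.0 L/s.
ΣQ_DR = 631.0 L/s.
With Δt = 2 h = 7200 s, V = ΣQ_DR · Δt = 631.0 × 7200 = 4.54 × 10^6 L.

V ≈ 4.54 × 10^6 L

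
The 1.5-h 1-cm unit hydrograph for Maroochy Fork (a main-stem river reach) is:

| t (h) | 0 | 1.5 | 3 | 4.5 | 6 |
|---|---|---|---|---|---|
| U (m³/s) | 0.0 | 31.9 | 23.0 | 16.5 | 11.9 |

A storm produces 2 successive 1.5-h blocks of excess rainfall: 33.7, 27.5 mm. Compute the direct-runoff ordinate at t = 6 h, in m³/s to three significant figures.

By discrete convolution, Q_j = Σ (P_i / 10 mm) · U_{j−i}.
At t = 6 h (j=4): Q = (33.7/10)·11.9 + (27.5/10)·16.5 = 85.5 m³/s.

Q ≈ 85.5 m³/s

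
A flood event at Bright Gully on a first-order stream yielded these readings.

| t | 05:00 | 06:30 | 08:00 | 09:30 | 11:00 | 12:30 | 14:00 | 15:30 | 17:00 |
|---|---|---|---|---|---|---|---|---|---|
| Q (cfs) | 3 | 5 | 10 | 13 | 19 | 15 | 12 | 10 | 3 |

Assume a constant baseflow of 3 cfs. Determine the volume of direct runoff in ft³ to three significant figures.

V ≈ 3.40 × 10^5 ft³

Direct-runoff ordinates (Q − Q_b): 0.0, 2.0, 7.0, 10.0, 16.0, 12.0, 9.0, 7.0, 0.0 cfs.
ΣQ_DR = 63.00 cfs.
With Δt = 1.5 h = 5400 s, V = ΣQ_DR · Δt = 63.00 × 5400 = 3.40 × 10^5 ft³.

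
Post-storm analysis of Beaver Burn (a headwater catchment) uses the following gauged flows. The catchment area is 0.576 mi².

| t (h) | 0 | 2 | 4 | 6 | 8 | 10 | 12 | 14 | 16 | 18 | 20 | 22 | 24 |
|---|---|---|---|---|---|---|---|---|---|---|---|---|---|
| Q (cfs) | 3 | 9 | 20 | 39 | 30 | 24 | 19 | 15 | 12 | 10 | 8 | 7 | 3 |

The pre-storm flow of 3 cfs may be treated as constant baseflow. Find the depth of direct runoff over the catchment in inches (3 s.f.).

Direct runoff: 0.0, 6.0, 17.0, 36.0, 27.0, 21.0, 16.0, 12.0, 9.0, 7.0, 5.0, 4.0, 0.0 cfs; ΣQ_DR = 160.0 cfs.
V = ΣQ_DR · Δt = 160.0 × 7200 s = 1.152 × 10^6 ft³.
Over A = 0.576 mi², depth = V / A = 0.861 in.

d ≈ 0.861 in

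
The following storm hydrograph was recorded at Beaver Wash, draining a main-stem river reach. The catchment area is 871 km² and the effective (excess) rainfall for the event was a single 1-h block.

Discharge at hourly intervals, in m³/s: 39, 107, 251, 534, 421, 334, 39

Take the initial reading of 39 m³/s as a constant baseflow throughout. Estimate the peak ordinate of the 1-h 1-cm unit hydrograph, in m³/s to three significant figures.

U_p ≈ 825 m³/s

Direct runoff: 0.0, 68.0, 212.0, 495.0, 382.0, 295.0, 0.0 m³/s; ΣQ_DR = 1452 m³/s, peak = 495.0 m³/s.
Runoff depth d = ΣQ_DR·Δt / A = 1452 × 3600 / (871 km²) = 6.001 mm.
The 1-cm UH is the DRH scaled by (10 mm)/d, so U_p = 495.0 × 10/6.001 = 825 m³/s.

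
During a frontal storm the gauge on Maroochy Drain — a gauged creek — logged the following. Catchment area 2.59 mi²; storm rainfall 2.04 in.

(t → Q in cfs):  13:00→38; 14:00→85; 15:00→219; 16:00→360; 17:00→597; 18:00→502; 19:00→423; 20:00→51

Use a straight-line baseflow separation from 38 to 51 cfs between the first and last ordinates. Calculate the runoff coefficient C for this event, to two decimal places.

ΣQ_DR = 1919 cfs; V = ΣQ_DR·Δt = 6.908 × 10^6 ft³.
Runoff depth d = V / A = 1.148 in.
C = d / P = 1.148 / 2.04 = 0.56.

C ≈ 0.56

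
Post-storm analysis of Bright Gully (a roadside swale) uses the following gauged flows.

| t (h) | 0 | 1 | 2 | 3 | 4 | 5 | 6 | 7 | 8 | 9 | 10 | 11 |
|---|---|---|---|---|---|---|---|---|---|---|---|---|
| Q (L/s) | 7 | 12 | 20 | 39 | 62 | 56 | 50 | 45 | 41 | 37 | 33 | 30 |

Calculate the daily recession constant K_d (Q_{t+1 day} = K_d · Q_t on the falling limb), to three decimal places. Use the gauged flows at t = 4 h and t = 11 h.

Between t = 4 h and t = 11 h the flow falls from 62 to 30 L/s over 7×1 h = 7 h.
Per-interval ratio K = (30/62)^(1/7) = 0.9015; K_d = K^(24/1) = 0.083.

K_d ≈ 0.083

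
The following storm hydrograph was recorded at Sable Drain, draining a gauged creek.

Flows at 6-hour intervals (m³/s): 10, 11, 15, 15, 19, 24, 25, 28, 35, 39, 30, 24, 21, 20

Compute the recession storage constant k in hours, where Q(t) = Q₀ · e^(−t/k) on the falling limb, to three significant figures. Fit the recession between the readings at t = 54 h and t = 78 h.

On the falling limb, Q drops from 39 to 20 m³/s between t = 54 h and t = 78 h (Δt = 24 h).
k = −Δt / ln(Q₂/Q₁) = −24 / ln(20/39) = 35.9 h.

k ≈ 35.9 h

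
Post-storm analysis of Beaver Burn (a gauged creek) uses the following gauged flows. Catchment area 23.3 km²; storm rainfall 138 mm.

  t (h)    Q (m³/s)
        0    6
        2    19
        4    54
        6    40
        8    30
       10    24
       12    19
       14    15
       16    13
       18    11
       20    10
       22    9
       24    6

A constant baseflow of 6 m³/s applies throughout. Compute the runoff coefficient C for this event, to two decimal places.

C ≈ 0.40

ΣQ_DR = 178.0 m³/s; V = ΣQ_DR·Δt = 1.282 × 10^6 m³.
Runoff depth d = V / A = 55.00 mm.
C = d / P = 55.00 / 138 = 0.40.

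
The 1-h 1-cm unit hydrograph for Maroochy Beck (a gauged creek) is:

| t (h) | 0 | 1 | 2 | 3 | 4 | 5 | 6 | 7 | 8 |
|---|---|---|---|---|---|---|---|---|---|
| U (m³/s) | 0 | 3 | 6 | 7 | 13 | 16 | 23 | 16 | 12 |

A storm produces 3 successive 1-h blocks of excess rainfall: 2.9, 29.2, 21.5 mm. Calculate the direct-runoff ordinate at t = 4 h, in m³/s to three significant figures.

By discrete convolution, Q_j = Σ (P_i / 10 mm) · U_{j−i}.
At t = 4 h (j=4): Q = (2.9/10)·13 + (29.2/10)·7 + (21.5/10)·6 = 37.1 m³/s.

Q ≈ 37.1 m³/s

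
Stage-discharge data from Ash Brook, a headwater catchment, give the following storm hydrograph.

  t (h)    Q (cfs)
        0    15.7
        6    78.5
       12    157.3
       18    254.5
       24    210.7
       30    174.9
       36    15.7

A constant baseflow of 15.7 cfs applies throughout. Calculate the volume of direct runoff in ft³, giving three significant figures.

V ≈ 1.72 × 10^7 ft³

Direct-runoff ordinates (Q − Q_b): 0.0, 62.8, 141.6, 238.8, 195.0, 159.2, 0.0 cfs.
ΣQ_DR = 797.4 cfs.
With Δt = 6 h = 21600 s, V = ΣQ_DR · Δt = 797.4 × 21600 = 1.72 × 10^7 ft³.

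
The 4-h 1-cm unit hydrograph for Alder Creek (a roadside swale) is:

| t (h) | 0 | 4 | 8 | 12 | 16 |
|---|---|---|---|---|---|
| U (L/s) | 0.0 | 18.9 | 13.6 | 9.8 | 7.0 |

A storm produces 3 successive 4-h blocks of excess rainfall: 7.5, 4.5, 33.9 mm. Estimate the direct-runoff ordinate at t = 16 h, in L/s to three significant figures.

By discrete convolution, Q_j = Σ (P_i / 10 mm) · U_{j−i}.
At t = 16 h (j=4): Q = (7.5/10)·7.0 + (4.5/10)·9.8 + (33.9/10)·13.6 = 55.8 L/s.

Q ≈ 55.8 L/s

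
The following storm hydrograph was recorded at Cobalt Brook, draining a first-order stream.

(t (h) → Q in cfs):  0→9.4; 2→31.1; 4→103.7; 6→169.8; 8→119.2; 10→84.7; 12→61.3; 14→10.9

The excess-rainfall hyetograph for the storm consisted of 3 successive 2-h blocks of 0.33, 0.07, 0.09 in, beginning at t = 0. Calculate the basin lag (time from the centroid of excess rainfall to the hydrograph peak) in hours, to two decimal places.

Centroid of excess rainfall: t_c = Σ P_i·t̄_i / ΣP_i = 2.0204 h (block centres at 1, 3, 5 h).
Hydrograph peak occurs at t = 6 h, so basin lag t_L = 6 − 2.0204 = 3.98 h.

t_L ≈ 3.98 h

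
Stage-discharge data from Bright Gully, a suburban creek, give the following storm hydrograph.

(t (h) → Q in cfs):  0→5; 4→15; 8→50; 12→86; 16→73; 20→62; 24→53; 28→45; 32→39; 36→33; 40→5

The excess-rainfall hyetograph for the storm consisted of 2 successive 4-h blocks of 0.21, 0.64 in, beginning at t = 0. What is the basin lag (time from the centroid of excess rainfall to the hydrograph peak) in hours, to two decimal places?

Centroid of excess rainfall: t_c = Σ P_i·t̄_i / ΣP_i = 5.0118 h (block centres at 2, 6 h).
Hydrograph peak occurs at t = 12 h, so basin lag t_L = 12 − 5.0118 = 6.99 h.

t_L ≈ 6.99 h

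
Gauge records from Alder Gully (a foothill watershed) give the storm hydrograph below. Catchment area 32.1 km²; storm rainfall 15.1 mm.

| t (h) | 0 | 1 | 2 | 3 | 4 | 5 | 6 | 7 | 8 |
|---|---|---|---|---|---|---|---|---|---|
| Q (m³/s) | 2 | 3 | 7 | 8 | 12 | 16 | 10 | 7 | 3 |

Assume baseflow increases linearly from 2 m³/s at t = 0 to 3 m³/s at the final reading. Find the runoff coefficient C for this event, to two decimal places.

ΣQ_DR = 45.50 m³/s; V = ΣQ_DR·Δt = 1.638 × 10^5 m³.
Runoff depth d = V / A = 5.103 mm.
C = d / P = 5.103 / 15.1 = 0.34.

C ≈ 0.34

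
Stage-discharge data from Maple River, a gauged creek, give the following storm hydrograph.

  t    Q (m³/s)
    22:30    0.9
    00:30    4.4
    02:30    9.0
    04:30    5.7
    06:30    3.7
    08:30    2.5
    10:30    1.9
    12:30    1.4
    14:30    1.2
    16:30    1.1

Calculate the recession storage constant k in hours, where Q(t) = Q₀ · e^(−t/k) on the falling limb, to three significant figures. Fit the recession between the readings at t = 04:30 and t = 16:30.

k ≈ 7.29 h

On the falling limb, Q drops from 5.7 to 1.1 m³/s between t = 04:30 and t = 16:30 (Δt = 12 h).
k = −Δt / ln(Q₂/Q₁) = −12 / ln(1.1/5.7) = 7.29 h.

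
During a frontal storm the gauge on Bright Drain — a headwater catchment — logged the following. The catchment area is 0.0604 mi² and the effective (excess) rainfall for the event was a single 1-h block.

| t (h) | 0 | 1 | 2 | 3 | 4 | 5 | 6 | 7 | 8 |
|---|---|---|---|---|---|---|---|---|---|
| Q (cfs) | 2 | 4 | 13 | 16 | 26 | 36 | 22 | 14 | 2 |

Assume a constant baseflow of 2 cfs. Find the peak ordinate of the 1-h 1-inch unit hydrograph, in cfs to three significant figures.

Direct runoff: 0.0, 2.0, 11.0, 14.0, 24.0, 34.0, 20.0, 12.0, 0.0 cfs; ΣQ_DR = 117.0 cfs, peak = 34.0 cfs.
Runoff depth d = ΣQ_DR·Δt / A = 117.0 × 3600 / (0.0604 mi²) = 3.002 in.
The 1-inch UH is the DRH scaled by (1 in)/d, so U_p = 34.0 × 1/3.002 = 11.3 cfs.

U_p ≈ 11.3 cfs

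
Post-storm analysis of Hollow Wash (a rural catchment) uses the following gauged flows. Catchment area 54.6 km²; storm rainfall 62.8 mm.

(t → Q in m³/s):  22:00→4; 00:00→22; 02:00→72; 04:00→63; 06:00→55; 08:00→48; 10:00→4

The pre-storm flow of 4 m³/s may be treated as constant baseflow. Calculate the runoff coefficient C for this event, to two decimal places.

ΣQ_DR = 240.0 m³/s; V = ΣQ_DR·Δt = 1.728 × 10^6 m³.
Runoff depth d = V / A = 31.65 mm.
C = d / P = 31.65 / 62.8 = 0.50.

C ≈ 0.50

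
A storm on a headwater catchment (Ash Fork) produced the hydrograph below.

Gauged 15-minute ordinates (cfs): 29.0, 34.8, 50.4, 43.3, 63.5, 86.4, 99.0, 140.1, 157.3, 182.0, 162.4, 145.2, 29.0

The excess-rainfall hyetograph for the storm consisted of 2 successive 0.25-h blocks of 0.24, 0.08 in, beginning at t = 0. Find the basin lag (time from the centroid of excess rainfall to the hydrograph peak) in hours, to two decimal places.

t_L ≈ 2.06 h

Centroid of excess rainfall: t_c = Σ P_i·t̄_i / ΣP_i = 0.1875 h (block centres at 0.125, 0.375 h).
Hydrograph peak occurs at t = 2.25 h, so basin lag t_L = 2.25 − 0.1875 = 2.06 h.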